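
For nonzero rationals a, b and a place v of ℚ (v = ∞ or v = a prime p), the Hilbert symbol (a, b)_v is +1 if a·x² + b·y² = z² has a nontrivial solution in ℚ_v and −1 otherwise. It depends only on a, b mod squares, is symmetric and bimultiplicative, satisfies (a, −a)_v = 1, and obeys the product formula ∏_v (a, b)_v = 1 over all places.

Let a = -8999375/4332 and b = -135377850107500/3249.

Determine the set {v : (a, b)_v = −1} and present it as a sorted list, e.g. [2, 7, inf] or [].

[3, 11, 17, inf]

(a, b) ≡ (-357, -187) mod (ℚ^×)²; places V = {2, 3, 5, 7, 11, 13, 17, 19, ∞}.
(a,b)_7: α=1, u≡5; β=2, v≡1 (mod 7); (5|7)=-1, (1|7)=+1; sign (−1)^0·-1^2·+1^1 = +1.
(a,b)_19: α=-2, u≡9; β=-2, v≡15 (mod 19); (9|19)=+1, (15|19)=-1; sign (−1)^0·+1^-2·-1^-2 = +1.
(a,b)_13: α=0, u≡6; β=2, v≡8 (mod 13); (6|13)=-1, (8|13)=-1; sign (−1)^0·-1^2·-1^0 = +1.
(a,b)_5: α=4, u≡3; β=4, v≡2 (mod 5); (3|5)=-1, (2|5)=-1; sign (−1)^0·-1^4·-1^4 = +1.
(a,b)_2: α=-2, β=2; u≡3, v≡5 (mod 8); ε(u)ε(v)=1·0, αω(v)=-2·1, βω(u)=2·1; sum ≡ 0  ⇒  +1.
(a,b)_∞: sgn(-357)=−, sgn(-187)=−, so -1.
(a,b)_3: α=-1, u≡1; β=-2, v≡2 (mod 3); (1|3)=+1, (2|3)=-1; sign (−1)^0·+1^-2·-1^-1 = -1.
(a,b)_17: α=1, u≡4; β=3, v≡12 (mod 17); (4|17)=+1, (12|17)=-1; sign (−1)^0·+1^3·-1^1 = -1.
(a,b)_11: α=2, u≡2; β=3, v≡5 (mod 11); (2|11)=-1, (5|11)=+1; sign (−1)^0·-1^3·+1^2 = -1.
(-357, -187 / ℚ) ramifies at {3, 11, 17, ∞}: a division algebra.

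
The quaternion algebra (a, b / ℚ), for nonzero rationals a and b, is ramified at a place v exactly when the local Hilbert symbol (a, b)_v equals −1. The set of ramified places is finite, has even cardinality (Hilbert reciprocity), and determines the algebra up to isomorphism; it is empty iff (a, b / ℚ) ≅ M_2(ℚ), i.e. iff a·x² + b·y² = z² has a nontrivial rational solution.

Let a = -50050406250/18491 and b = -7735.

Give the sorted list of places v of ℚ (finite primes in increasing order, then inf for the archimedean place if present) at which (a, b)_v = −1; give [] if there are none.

Mod squares: a ≡ -286, b ≡ -7735. Check v ∈ {∞, 2, 3, 5, 7, 11, 13, 17, 41}.
v=7: a=7^0·(≡4), b=7^1·(≡1) mod 7; (4|7)=+1, (1|7)=+1; (−1)^{0·1·3}·(+1)^1·(+1)^0 = +1.
v=3: a=3^6·(≡2), b=3^0·(≡2) mod 3; (2|3)=-1, (2|3)=-1; (−1)^{6·0·1}·(-1)^0·(-1)^6 = +1.
v=∞: -286 < 0 and -7735 < 0  ⇒  (a,b)_∞ = -1.
v=11: a=11^-1·(≡10), b=11^0·(≡9) mod 11; (10|11)=-1, (9|11)=+1; (−1)^{-1·0·5}·(-1)^0·(+1)^-1 = +1.
v=5: a=5^6·(≡4), b=5^1·(≡3) mod 5; (4|5)=+1, (3|5)=-1; (−1)^{6·1·2}·(+1)^1·(-1)^6 = +1.
v=41: a=41^-2·(≡8), b=41^0·(≡14) mod 41; (8|41)=+1, (14|41)=-1; (−1)^{-2·0·20}·(+1)^0·(-1)^-2 = +1.
v=17: a=17^0·(≡14), b=17^1·(≡4) mod 17; (14|17)=-1, (4|17)=+1; (−1)^{0·1·8}·(-1)^1·(+1)^0 = -1.
v=2: v_2(a)=1, v_2(b)=0; units ≡ 1, 1 (mod 8); ε·ε+αω+βω = 0·0+1·0+0·0 ≡ 0  ⇒  (a,b)_2 = +1.
v=13: a=13^3·(≡3), b=13^1·(≡3) mod 13; (3|13)=+1, (3|13)=+1; (−1)^{3·1·6}·(+1)^1·(+1)^3 = +1.
|Ram(-286, -7735)| = 2, even; anisotropic at {17, ∞}.

[17, inf]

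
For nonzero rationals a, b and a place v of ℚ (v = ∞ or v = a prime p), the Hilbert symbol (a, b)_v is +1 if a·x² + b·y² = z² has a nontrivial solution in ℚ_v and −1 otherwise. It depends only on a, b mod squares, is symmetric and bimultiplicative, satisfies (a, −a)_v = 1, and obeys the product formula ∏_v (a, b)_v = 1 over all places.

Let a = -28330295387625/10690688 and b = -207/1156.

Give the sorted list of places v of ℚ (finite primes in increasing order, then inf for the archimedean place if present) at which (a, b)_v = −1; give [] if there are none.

[5, 7, 37, inf]

(a, b) ≡ (-80290, -23) mod (ℚ^×)²; places V = {2, 3, 5, 7, 11, 17, 23, 31, 37, ∞}.
(a,b)_5: α=3, u≡3; β=0, v≡3 (mod 5); (3|5)=-1, (3|5)=-1; sign (−1)^0·-1^0·-1^3 = -1.
(a,b)_31: α=1, u≡1; β=0, v≡8 (mod 31); (1|31)=+1, (8|31)=+1; sign (−1)^0·+1^0·+1^1 = +1.
(a,b)_2: α=-7, β=-2; u≡7, v≡1 (mod 8); ε(u)ε(v)=1·0, αω(v)=-7·0, βω(u)=-2·0; sum ≡ 0  ⇒  +1.
(a,b)_17: α=-4, u≡2; β=-2, v≡12 (mod 17); (2|17)=+1, (12|17)=-1; sign (−1)^0·+1^-2·-1^-4 = +1.
(a,b)_∞: sgn(-80290)=−, sgn(-23)=−, so -1.
(a,b)_7: α=3, u≡5; β=0, v≡3 (mod 7); (5|7)=-1, (3|7)=-1; sign (−1)^0·-1^0·-1^3 = -1.
(a,b)_3: α=2, u≡2; β=2, v≡1 (mod 3); (2|3)=-1, (1|3)=+1; sign (−1)^0·-1^2·+1^2 = +1.
(a,b)_37: α=1, u≡13; β=0, v≡14 (mod 37); (13|37)=-1, (14|37)=-1; sign (−1)^0·-1^0·-1^1 = -1.
(a,b)_11: α=2, u≡6; β=0, v≡2 (mod 11); (6|11)=-1, (2|11)=-1; sign (−1)^0·-1^0·-1^2 = +1.
(a,b)_23: α=2, u≡6; β=1, v≡10 (mod 23); (6|23)=+1, (10|23)=-1; sign (−1)^0·+1^1·-1^2 = +1.
(-80290, -23 / ℚ) ramifies at {5, 7, 37, ∞}: a division algebra.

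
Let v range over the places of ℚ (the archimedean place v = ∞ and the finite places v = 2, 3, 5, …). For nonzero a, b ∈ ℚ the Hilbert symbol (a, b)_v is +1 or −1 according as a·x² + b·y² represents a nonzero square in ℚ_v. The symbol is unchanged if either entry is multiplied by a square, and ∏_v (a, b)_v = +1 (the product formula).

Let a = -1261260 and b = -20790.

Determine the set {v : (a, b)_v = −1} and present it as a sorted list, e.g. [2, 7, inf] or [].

[2, 3, 7, inf]

(a, b) ≡ (-715, -2310) mod (ℚ^×)²; places V = {2, 3, 5, 7, 11, 13, ∞}.
(a,b)_2: α=2, β=1; u≡5, v≡5 (mod 8); ε(u)ε(v)=0·0, αω(v)=2·1, βω(u)=1·1; sum ≡ 1  ⇒  -1.
(a,b)_13: α=1, u≡12; β=0, v≡10 (mod 13); (12|13)=+1, (10|13)=+1; sign (−1)^0·+1^0·+1^1 = +1.
(a,b)_3: α=2, u≡2; β=3, v≡1 (mod 3); (2|3)=-1, (1|3)=+1; sign (−1)^0·-1^3·+1^2 = -1.
(a,b)_5: α=1, u≡3; β=1, v≡2 (mod 5); (3|5)=-1, (2|5)=-1; sign (−1)^0·-1^1·-1^1 = +1.
(a,b)_7: α=2, u≡6; β=1, v≡5 (mod 7); (6|7)=-1, (5|7)=-1; sign (−1)^0·-1^1·-1^2 = -1.
(a,b)_11: α=1, u≡4; β=1, v≡2 (mod 11); (4|11)=+1, (2|11)=-1; sign (−1)^1·+1^1·-1^1 = +1.
(a,b)_∞: sgn(-715)=−, sgn(-2310)=−, so -1.
|Ram(-715, -2310)| = 4, even; anisotropic at {2, 3, 7, ∞}.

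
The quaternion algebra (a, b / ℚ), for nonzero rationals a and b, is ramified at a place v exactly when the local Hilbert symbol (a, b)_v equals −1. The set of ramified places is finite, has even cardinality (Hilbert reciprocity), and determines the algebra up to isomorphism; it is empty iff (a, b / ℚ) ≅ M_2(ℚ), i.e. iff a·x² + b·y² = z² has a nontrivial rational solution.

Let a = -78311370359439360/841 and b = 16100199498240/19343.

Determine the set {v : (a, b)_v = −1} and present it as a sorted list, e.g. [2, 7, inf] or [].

Mod squares: a ≡ -24310, b ≡ 10623470. Check v ∈ {∞, 2, 3, 5, 11, 13, 17, 19, 23, 29, 41}.
v=5: a=5^1·(≡3), b=5^1·(≡1) mod 5; (3|5)=-1, (1|5)=+1; (−1)^{1·1·2}·(-1)^1·(+1)^1 = -1.
v=41: a=41^2·(≡3), b=41^2·(≡5) mod 41; (3|41)=-1, (5|41)=+1; (−1)^{2·2·20}·(-1)^2·(+1)^2 = +1.
v=17: a=17^1·(≡9), b=17^1·(≡12) mod 17; (9|17)=+1, (12|17)=-1; (−1)^{1·1·8}·(+1)^1·(-1)^1 = -1.
v=29: a=29^-2·(≡2), b=29^-2·(≡6) mod 29; (2|29)=-1, (6|29)=+1; (−1)^{-2·-2·14}·(-1)^-2·(+1)^-2 = +1.
v=3: a=3^4·(≡2), b=3^4·(≡2) mod 3; (2|3)=-1, (2|3)=-1; (−1)^{4·4·1}·(-1)^4·(-1)^4 = +1.
v=13: a=13^1·(≡2), b=13^1·(≡9) mod 13; (2|13)=-1, (9|13)=+1; (−1)^{1·1·6}·(-1)^1·(+1)^1 = -1.
v=19: a=19^2·(≡13), b=19^1·(≡16) mod 19; (13|19)=-1, (16|19)=+1; (−1)^{2·1·9}·(-1)^1·(+1)^2 = -1.
v=11: a=11^1·(≡9), b=11^1·(≡1) mod 11; (9|11)=+1, (1|11)=+1; (−1)^{1·1·5}·(+1)^1·(+1)^1 = -1.
v=2: v_2(a)=17, v_2(b)=9; units ≡ 5, 7 (mod 8); ε·ε+αω+βω = 0·1+17·0+9·1 ≡ 1  ⇒  (a,b)_2 = -1.
v=∞: -24310 < 0 and 10623470 > 0  ⇒  (a,b)_∞ = +1.
v=23: a=23^0·(≡4), b=23^-1·(≡8) mod 23; (4|23)=+1, (8|23)=+1; (−1)^{0·-1·11}·(+1)^-1·(+1)^0 = +1.
(-24310, 10623470 / ℚ) ramifies at {2, 5, 11, 13, 17, 19}: a division algebra.

[2, 5, 11, 13, 17, 19]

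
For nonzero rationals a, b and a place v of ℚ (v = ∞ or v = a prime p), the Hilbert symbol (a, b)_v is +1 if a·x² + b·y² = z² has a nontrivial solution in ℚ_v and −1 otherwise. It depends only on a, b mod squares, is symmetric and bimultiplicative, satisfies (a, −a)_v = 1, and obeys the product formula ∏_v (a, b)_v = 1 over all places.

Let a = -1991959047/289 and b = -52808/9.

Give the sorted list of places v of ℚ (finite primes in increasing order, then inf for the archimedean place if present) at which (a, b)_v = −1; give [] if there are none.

[7, 13, 23, 41, 43, inf]

(a, b) ≡ (-24592087, -13202) mod (ℚ^×)²; places V = {2, 3, 7, 13, 17, 23, 29, 37, 41, 43, ∞}.
(a,b)_2: α=0, β=3; u≡1, v≡7 (mod 8); ε(u)ε(v)=0·1, αω(v)=0·0, βω(u)=3·0; sum ≡ 0  ⇒  +1.
(a,b)_37: α=1, u≡20; β=0, v≡36 (mod 37); (20|37)=-1, (36|37)=+1; sign (−1)^0·-1^0·+1^1 = +1.
(a,b)_17: α=-2, u≡7; β=0, v≡5 (mod 17); (7|17)=-1, (5|17)=-1; sign (−1)^0·-1^0·-1^-2 = +1.
(a,b)_43: α=1, u≡7; β=0, v≡33 (mod 43); (7|43)=-1, (33|43)=-1; sign (−1)^0·-1^0·-1^1 = -1.
(a,b)_29: α=1, u≡3; β=0, v≡13 (mod 29); (3|29)=-1, (13|29)=+1; sign (−1)^0·-1^0·+1^1 = +1.
(a,b)_41: α=1, u≡9; β=1, v≡30 (mod 41); (9|41)=+1, (30|41)=-1; sign (−1)^0·+1^1·-1^1 = -1.
(a,b)_13: α=1, u≡9; β=0, v≡7 (mod 13); (9|13)=+1, (7|13)=-1; sign (−1)^0·+1^0·-1^1 = -1.
(a,b)_23: α=0, u≡14; β=1, v≡3 (mod 23); (14|23)=-1, (3|23)=+1; sign (−1)^0·-1^1·+1^0 = -1.
(a,b)_3: α=4, u≡2; β=-2, v≡1 (mod 3); (2|3)=-1, (1|3)=+1; sign (−1)^0·-1^-2·+1^4 = +1.
(a,b)_∞: sgn(-24592087)=−, sgn(-13202)=−, so -1.
(a,b)_7: α=0, u≡3; β=1, v≡1 (mod 7); (3|7)=-1, (1|7)=+1; sign (−1)^0·-1^1·+1^0 = -1.
(-24592087, -13202 / ℚ) ramifies at {7, 13, 23, 41, 43, ∞}: a division algebra.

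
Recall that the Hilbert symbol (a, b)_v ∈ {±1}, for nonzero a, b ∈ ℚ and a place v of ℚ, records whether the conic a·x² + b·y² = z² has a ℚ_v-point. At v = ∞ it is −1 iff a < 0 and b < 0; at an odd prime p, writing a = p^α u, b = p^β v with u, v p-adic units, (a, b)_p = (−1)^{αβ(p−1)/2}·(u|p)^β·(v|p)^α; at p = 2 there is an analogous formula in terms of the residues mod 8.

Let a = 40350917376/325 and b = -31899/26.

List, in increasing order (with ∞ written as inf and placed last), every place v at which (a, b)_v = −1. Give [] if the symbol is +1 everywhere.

[7, 13, 29, 31]

(a, b) ≡ (1881607, -16926) mod (ℚ^×)²; places V = {2, 3, 5, 7, 11, 13, 23, 29, 31, ∞}.
(a,b)_11: α=2, u≡10; β=0, v≡3 (mod 11); (10|11)=-1, (3|11)=+1; sign (−1)^0·-1^0·+1^2 = +1.
(a,b)_7: α=1, u≡4; β=3, v≡1 (mod 7); (4|7)=+1, (1|7)=+1; sign (−1)^1·+1^3·+1^1 = -1.
(a,b)_∞: sgn(1881607)=+, sgn(-16926)=−, so +1.
(a,b)_2: α=8, β=-1; u≡7, v≡1 (mod 8); ε(u)ε(v)=1·0, αω(v)=8·0, βω(u)=-1·0; sum ≡ 0  ⇒  +1.
(a,b)_23: α=1, u≡20; β=0, v≡16 (mod 23); (20|23)=-1, (16|23)=+1; sign (−1)^0·-1^0·+1^1 = +1.
(a,b)_13: α=-1, u≡10; β=-1, v≡8 (mod 13); (10|13)=+1, (8|13)=-1; sign (−1)^0·+1^-1·-1^-1 = -1.
(a,b)_31: α=1, u≡24; β=1, v≡26 (mod 31); (24|31)=-1, (26|31)=-1; sign (−1)^1·-1^1·-1^1 = -1.
(a,b)_3: α=2, u≡1; β=1, v≡1 (mod 3); (1|3)=+1, (1|3)=+1; sign (−1)^0·+1^1·+1^2 = +1.
(a,b)_5: α=-2, u≡2; β=0, v≡1 (mod 5); (2|5)=-1, (1|5)=+1; sign (−1)^0·-1^0·+1^-2 = +1.
(a,b)_29: α=1, u≡18; β=0, v≡19 (mod 29); (18|29)=-1, (19|29)=-1; sign (−1)^0·-1^0·-1^1 = -1.
|Ram(1881607, -16926)| = 4, even; anisotropic at {7, 13, 29, 31}.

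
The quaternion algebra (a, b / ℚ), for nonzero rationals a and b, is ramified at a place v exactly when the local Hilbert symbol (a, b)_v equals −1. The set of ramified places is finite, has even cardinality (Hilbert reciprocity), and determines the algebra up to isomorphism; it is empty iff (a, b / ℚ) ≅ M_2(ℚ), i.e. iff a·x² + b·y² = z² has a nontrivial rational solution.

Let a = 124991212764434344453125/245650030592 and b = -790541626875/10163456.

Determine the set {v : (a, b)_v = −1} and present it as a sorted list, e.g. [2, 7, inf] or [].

Mod squares: a ≡ 10, b ≡ -87087. Check v ∈ {∞, 2, 3, 5, 7, 11, 13, 29, 37, 59}.
v=2: v_2(a)=-17, v_2(b)=-8; units ≡ 5, 1 (mod 8); ε·ε+αω+βω = 0·0+-17·0+-8·1 ≡ 0  ⇒  (a,b)_2 = +1.
v=59: a=59^4·(≡10), b=59^2·(≡39) mod 59; (10|59)=-1, (39|59)=-1; (−1)^{4·2·29}·(-1)^2·(-1)^4 = +1.
v=11: a=11^6·(≡8), b=11^3·(≡4) mod 11; (8|11)=-1, (4|11)=+1; (−1)^{6·3·5}·(-1)^3·(+1)^6 = -1.
v=5: a=5^7·(≡2), b=5^4·(≡2) mod 5; (2|5)=-1, (2|5)=-1; (−1)^{7·4·2}·(-1)^4·(-1)^7 = -1.
v=37: a=37^-4·(≡25), b=37^-2·(≡30) mod 37; (25|37)=+1, (30|37)=+1; (−1)^{-4·-2·18}·(+1)^-2·(+1)^-4 = +1.
v=3: a=3^2·(≡1), b=3^1·(≡2) mod 3; (1|3)=+1, (2|3)=-1; (−1)^{2·1·1}·(+1)^1·(-1)^2 = +1.
v=29: a=29^0·(≡19), b=29^-1·(≡4) mod 29; (19|29)=-1, (4|29)=+1; (−1)^{0·-1·14}·(-1)^-1·(+1)^0 = -1.
v=∞: 10 > 0 and -87087 < 0  ⇒  (a,b)_∞ = +1.
v=7: a=7^2·(≡5), b=7^1·(≡6) mod 7; (5|7)=-1, (6|7)=-1; (−1)^{2·1·3}·(-1)^1·(-1)^2 = -1.
v=13: a=13^2·(≡4), b=13^1·(≡4) mod 13; (4|13)=+1, (4|13)=+1; (−1)^{2·1·6}·(+1)^1·(+1)^2 = +1.
Ram(10, -87087) = {5, 7, 11, 29}; no ℚ_5-point on the conic.

[5, 7, 11, 29]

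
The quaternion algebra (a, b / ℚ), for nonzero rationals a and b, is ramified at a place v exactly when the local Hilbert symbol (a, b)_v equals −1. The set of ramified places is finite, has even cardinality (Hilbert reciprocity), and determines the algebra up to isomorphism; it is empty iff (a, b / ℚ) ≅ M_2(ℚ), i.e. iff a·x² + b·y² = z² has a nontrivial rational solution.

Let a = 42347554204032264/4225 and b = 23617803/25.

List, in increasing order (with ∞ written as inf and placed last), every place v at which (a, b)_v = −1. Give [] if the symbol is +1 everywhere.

[2, 3]

Mod squares: a ≡ 116994, b ≡ 28083. Check v ∈ {∞, 2, 3, 5, 11, 13, 17, 23, 29, 31, 37, 41}.
v=3: a=3^1·(≡1), b=3^1·(≡1) mod 3; (1|3)=+1, (1|3)=+1; (−1)^{1·1·1}·(+1)^1·(+1)^1 = -1.
v=23: a=23^2·(≡3), b=23^1·(≡13) mod 23; (3|23)=+1, (13|23)=+1; (−1)^{2·1·11}·(+1)^1·(+1)^2 = +1.
v=41: a=41^2·(≡4), b=41^0·(≡18) mod 41; (4|41)=+1, (18|41)=+1; (−1)^{2·0·20}·(+1)^0·(+1)^2 = +1.
v=5: a=5^-2·(≡1), b=5^-2·(≡3) mod 5; (1|5)=+1, (3|5)=-1; (−1)^{-2·-2·2}·(+1)^-2·(-1)^-2 = +1.
v=17: a=17^1·(≡6), b=17^0·(≡16) mod 17; (6|17)=-1, (16|17)=+1; (−1)^{1·0·8}·(-1)^0·(+1)^1 = +1.
v=2: v_2(a)=3, v_2(b)=0; units ≡ 1, 3 (mod 8); ε·ε+αω+βω = 0·1+3·1+0·0 ≡ 1  ⇒  (a,b)_2 = -1.
v=11: a=11^2·(≡3), b=11^1·(≡9) mod 11; (3|11)=+1, (9|11)=+1; (−1)^{2·1·5}·(+1)^1·(+1)^2 = +1.
v=37: a=37^1·(≡32), b=37^1·(≡22) mod 37; (32|37)=-1, (22|37)=-1; (−1)^{1·1·18}·(-1)^1·(-1)^1 = +1.
v=31: a=31^1·(≡29), b=31^0·(≡2) mod 31; (29|31)=-1, (2|31)=+1; (−1)^{1·0·15}·(-1)^0·(+1)^1 = +1.
v=13: a=13^-2·(≡8), b=13^0·(≡12) mod 13; (8|13)=-1, (12|13)=+1; (−1)^{-2·0·6}·(-1)^0·(+1)^-2 = +1.
v=29: a=29^2·(≡2), b=29^2·(≡19) mod 29; (2|29)=-1, (19|29)=-1; (−1)^{2·2·14}·(-1)^2·(-1)^2 = +1.
v=∞: 116994 > 0 and 28083 > 0  ⇒  (a,b)_∞ = +1.
|Ram(116994, 28083)| = 2, even; anisotropic at {2, 3}.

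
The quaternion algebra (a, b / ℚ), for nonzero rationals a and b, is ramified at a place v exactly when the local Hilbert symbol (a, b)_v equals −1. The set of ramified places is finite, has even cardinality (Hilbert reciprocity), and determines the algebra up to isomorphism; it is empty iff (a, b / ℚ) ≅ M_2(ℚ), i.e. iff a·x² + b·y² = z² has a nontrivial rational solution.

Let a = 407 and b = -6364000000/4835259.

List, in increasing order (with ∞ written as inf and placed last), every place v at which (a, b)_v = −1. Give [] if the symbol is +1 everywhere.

(a, b) ≡ (407, -17501) mod (ℚ^×)²; places V = {2, 3, 5, 11, 13, 17, 37, 43, ∞}.
(a,b)_17: α=0, u≡16; β=-2, v≡16 (mod 17); (16|17)=+1, (16|17)=+1; sign (−1)^0·+1^-2·+1^0 = +1.
(a,b)_13: α=0, u≡4; β=-2, v≡10 (mod 13); (4|13)=+1, (10|13)=+1; sign (−1)^0·+1^-2·+1^0 = +1.
(a,b)_3: α=0, u≡2; β=-2, v≡1 (mod 3); (2|3)=-1, (1|3)=+1; sign (−1)^0·-1^-2·+1^0 = +1.
(a,b)_37: α=1, u≡11; β=1, v≡2 (mod 37); (11|37)=+1, (2|37)=-1; sign (−1)^0·+1^1·-1^1 = -1.
(a,b)_5: α=0, u≡2; β=6, v≡1 (mod 5); (2|5)=-1, (1|5)=+1; sign (−1)^0·-1^6·+1^0 = +1.
(a,b)_43: α=0, u≡20; β=1, v≡4 (mod 43); (20|43)=-1, (4|43)=+1; sign (−1)^0·-1^1·+1^0 = -1.
(a,b)_2: α=0, β=8; u≡7, v≡3 (mod 8); ε(u)ε(v)=1·1, αω(v)=0·1, βω(u)=8·0; sum ≡ 1  ⇒  -1.
(a,b)_11: α=1, u≡4; β=-1, v≡3 (mod 11); (4|11)=+1, (3|11)=+1; sign (−1)^1·+1^-1·+1^1 = -1.
(a,b)_∞: sgn(407)=+, sgn(-17501)=−, so +1.
Ram(407, -17501) = {2, 11, 37, 43}; no ℚ_2-point on the conic.

[2, 11, 37, 43]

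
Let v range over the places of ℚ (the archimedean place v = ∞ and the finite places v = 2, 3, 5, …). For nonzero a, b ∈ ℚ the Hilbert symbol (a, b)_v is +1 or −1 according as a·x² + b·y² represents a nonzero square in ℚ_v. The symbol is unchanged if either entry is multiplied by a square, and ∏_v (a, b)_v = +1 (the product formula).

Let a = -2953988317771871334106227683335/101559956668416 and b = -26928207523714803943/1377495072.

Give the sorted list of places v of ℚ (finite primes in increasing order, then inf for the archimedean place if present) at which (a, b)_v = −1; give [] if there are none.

Mod squares: a ≡ -67735, b ≡ -14. Check v ∈ {∞, 2, 3, 5, 7, 13, 19, 23, 31, 37, 43}.
v=2: v_2(a)=-18, v_2(b)=-5; units ≡ 1, 1 (mod 8); ε·ε+αω+βω = 0·0+-18·0+-5·0 ≡ 0  ⇒  (a,b)_2 = +1.
v=19: a=19^3·(≡9), b=19^2·(≡5) mod 19; (9|19)=+1, (5|19)=+1; (−1)^{3·2·9}·(+1)^2·(+1)^3 = +1.
v=23: a=23^3·(≡14), b=23^2·(≡18) mod 23; (14|23)=-1, (18|23)=+1; (−1)^{3·2·11}·(-1)^2·(+1)^3 = +1.
v=37: a=37^4·(≡11), b=37^2·(≡22) mod 37; (11|37)=+1, (22|37)=-1; (−1)^{4·2·18}·(+1)^2·(-1)^4 = +1.
v=7: a=7^4·(≡4), b=7^3·(≡6) mod 7; (4|7)=+1, (6|7)=-1; (−1)^{4·3·3}·(+1)^3·(-1)^4 = +1.
v=13: a=13^4·(≡2), b=13^2·(≡1) mod 13; (2|13)=-1, (1|13)=+1; (−1)^{4·2·6}·(-1)^2·(+1)^4 = +1.
v=∞: -67735 < 0 and -14 < 0  ⇒  (a,b)_∞ = -1.
v=5: a=5^1·(≡3), b=5^0·(≡1) mod 5; (3|5)=-1, (1|5)=+1; (−1)^{1·0·2}·(-1)^0·(+1)^1 = +1.
v=31: a=31^3·(≡9), b=31^2·(≡30) mod 31; (9|31)=+1, (30|31)=-1; (−1)^{3·2·15}·(+1)^2·(-1)^3 = -1.
v=3: a=3^-18·(≡2), b=3^-16·(≡1) mod 3; (2|3)=-1, (1|3)=+1; (−1)^{-18·-16·1}·(-1)^-16·(+1)^-18 = +1.
v=43: a=43^2·(≡27), b=43^2·(≡34) mod 43; (27|43)=-1, (34|43)=-1; (−1)^{2·2·21}·(-1)^2·(-1)^2 = +1.
Ram(-67735, -14) = {31, ∞}; no ℚ_31-point on the conic.

[31, inf]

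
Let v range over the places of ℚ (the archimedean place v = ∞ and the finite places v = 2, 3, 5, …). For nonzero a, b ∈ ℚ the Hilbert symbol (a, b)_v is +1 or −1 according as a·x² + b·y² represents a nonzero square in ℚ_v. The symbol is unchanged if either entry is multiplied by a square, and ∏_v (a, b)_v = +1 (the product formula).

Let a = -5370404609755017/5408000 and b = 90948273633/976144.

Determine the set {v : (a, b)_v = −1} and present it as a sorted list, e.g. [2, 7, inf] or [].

[5, 17]

Mod squares: a ≡ -85, b ≡ 17. Check v ∈ {∞, 2, 3, 5, 7, 13, 17, 19, 43}.
v=7: a=7^2·(≡5), b=7^2·(≡5) mod 7; (5|7)=-1, (5|7)=-1; (−1)^{2·2·3}·(-1)^2·(-1)^2 = +1.
v=∞: -85 < 0 and 17 > 0  ⇒  (a,b)_∞ = +1.
v=19: a=19^0·(≡13), b=19^-2·(≡9) mod 19; (13|19)=-1, (9|19)=+1; (−1)^{0·-2·9}·(-1)^-2·(+1)^0 = +1.
v=13: a=13^-2·(≡11), b=13^-2·(≡12) mod 13; (11|13)=-1, (12|13)=+1; (−1)^{-2·-2·6}·(-1)^-2·(+1)^-2 = +1.
v=17: a=17^1·(≡6), b=17^1·(≡16) mod 17; (6|17)=-1, (16|17)=+1; (−1)^{1·1·8}·(-1)^1·(+1)^1 = -1.
v=3: a=3^20·(≡2), b=3^10·(≡2) mod 3; (2|3)=-1, (2|3)=-1; (−1)^{20·10·1}·(-1)^10·(-1)^20 = +1.
v=43: a=43^2·(≡38), b=43^2·(≡31) mod 43; (38|43)=+1, (31|43)=+1; (−1)^{2·2·21}·(+1)^2·(+1)^2 = +1.
v=2: v_2(a)=-8, v_2(b)=-4; units ≡ 3, 1 (mod 8); ε·ε+αω+βω = 1·0+-8·0+-4·1 ≡ 0  ⇒  (a,b)_2 = +1.
v=5: a=5^-3·(≡2), b=5^0·(≡2) mod 5; (2|5)=-1, (2|5)=-1; (−1)^{-3·0·2}·(-1)^0·(-1)^-3 = -1.
Ram(-85, 17) = {5, 17}; no ℚ_5-point on the conic.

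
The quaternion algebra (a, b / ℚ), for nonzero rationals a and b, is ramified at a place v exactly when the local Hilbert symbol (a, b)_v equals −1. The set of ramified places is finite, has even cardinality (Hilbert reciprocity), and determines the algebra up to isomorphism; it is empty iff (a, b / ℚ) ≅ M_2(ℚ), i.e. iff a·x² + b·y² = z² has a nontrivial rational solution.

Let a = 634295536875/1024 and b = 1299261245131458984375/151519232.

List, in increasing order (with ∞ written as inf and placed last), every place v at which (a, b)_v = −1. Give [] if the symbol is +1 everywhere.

Mod squares: a ≡ 19019, b ≡ 6270. Check v ∈ {∞, 2, 3, 5, 7, 11, 13, 17, 19}.
v=3: a=3^2·(≡2), b=3^3·(≡2) mod 3; (2|3)=-1, (2|3)=-1; (−1)^{2·3·1}·(-1)^3·(-1)^2 = -1.
v=17: a=17^0·(≡9), b=17^-2·(≡14) mod 17; (9|17)=+1, (14|17)=-1; (−1)^{0·-2·8}·(+1)^-2·(-1)^0 = +1.
v=∞: 19019 > 0 and 6270 > 0  ⇒  (a,b)_∞ = +1.
v=13: a=13^1·(≡5), b=13^2·(≡3) mod 13; (5|13)=-1, (3|13)=+1; (−1)^{1·2·6}·(-1)^2·(+1)^1 = +1.
v=7: a=7^3·(≡4), b=7^8·(≡3) mod 7; (4|7)=+1, (3|7)=-1; (−1)^{3·8·3}·(+1)^8·(-1)^3 = -1.
v=5: a=5^4·(≡1), b=5^9·(≡1) mod 5; (1|5)=+1, (1|5)=+1; (−1)^{4·9·2}·(+1)^9·(+1)^4 = +1.
v=19: a=19^1·(≡3), b=19^1·(≡16) mod 19; (3|19)=-1, (16|19)=+1; (−1)^{1·1·9}·(-1)^1·(+1)^1 = +1.
v=11: a=11^3·(≡7), b=11^3·(≡5) mod 11; (7|11)=-1, (5|11)=+1; (−1)^{3·3·5}·(-1)^3·(+1)^3 = +1.
v=2: v_2(a)=-10, v_2(b)=-19; units ≡ 3, 7 (mod 8); ε·ε+αω+βω = 1·1+-10·0+-19·1 ≡ 0  ⇒  (a,b)_2 = +1.
Ram(19019, 6270) = {3, 7}; no ℚ_3-point on the conic.

[3, 7]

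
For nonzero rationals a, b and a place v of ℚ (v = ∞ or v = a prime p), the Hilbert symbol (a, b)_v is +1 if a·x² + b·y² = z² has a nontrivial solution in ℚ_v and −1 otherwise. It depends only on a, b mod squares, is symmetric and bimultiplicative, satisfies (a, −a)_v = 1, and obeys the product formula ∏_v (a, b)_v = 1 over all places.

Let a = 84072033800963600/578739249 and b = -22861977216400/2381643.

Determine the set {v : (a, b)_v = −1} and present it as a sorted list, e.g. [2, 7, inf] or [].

[3, 41]

Mod squares: a ≡ 41, b ≡ -3. Check v ∈ {∞, 2, 3, 5, 7, 11, 17, 23, 41}.
v=11: a=11^-2·(≡10), b=11^-2·(≡2) mod 11; (10|11)=-1, (2|11)=-1; (−1)^{-2·-2·5}·(-1)^-2·(-1)^-2 = +1.
v=5: a=5^2·(≡1), b=5^2·(≡3) mod 5; (1|5)=+1, (3|5)=-1; (−1)^{2·2·2}·(+1)^2·(-1)^2 = +1.
v=23: a=23^2·(≡1), b=23^0·(≡22) mod 23; (1|23)=+1, (22|23)=-1; (−1)^{2·0·11}·(+1)^0·(-1)^2 = +1.
v=41: a=41^3·(≡23), b=41^2·(≡29) mod 41; (23|41)=+1, (29|41)=-1; (−1)^{3·2·20}·(+1)^2·(-1)^3 = -1.
v=∞: 41 > 0 and -3 < 0  ⇒  (a,b)_∞ = +1.
v=7: a=7^8·(≡6), b=7^6·(≡1) mod 7; (6|7)=-1, (1|7)=+1; (−1)^{8·6·3}·(-1)^6·(+1)^8 = +1.
v=3: a=3^-14·(≡2), b=3^-9·(≡2) mod 3; (2|3)=-1, (2|3)=-1; (−1)^{-14·-9·1}·(-1)^-9·(-1)^-14 = -1.
v=2: v_2(a)=4, v_2(b)=4; units ≡ 1, 5 (mod 8); ε·ε+αω+βω = 0·0+4·1+4·0 ≡ 0  ⇒  (a,b)_2 = +1.
v=17: a=17^0·(≡12), b=17^2·(≡7) mod 17; (12|17)=-1, (7|17)=-1; (−1)^{0·2·8}·(-1)^2·(-1)^0 = +1.
(41, -3 / ℚ) ramifies at {3, 41}: a division algebra.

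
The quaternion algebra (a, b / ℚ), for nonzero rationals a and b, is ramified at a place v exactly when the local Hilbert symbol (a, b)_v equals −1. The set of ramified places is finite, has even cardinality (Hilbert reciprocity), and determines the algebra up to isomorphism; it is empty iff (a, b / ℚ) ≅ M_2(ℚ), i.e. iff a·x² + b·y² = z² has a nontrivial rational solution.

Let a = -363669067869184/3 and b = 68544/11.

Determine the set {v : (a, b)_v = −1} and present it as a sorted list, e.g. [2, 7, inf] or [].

[11, 23]

Mod squares: a ≡ -5313, b ≡ 1309. Check v ∈ {∞, 2, 3, 7, 11, 17, 23}.
v=3: a=3^-1·(≡2), b=3^2·(≡1) mod 3; (2|3)=-1, (1|3)=+1; (−1)^{-1·2·1}·(-1)^2·(+1)^-1 = +1.
v=∞: -5313 < 0 and 1309 > 0  ⇒  (a,b)_∞ = +1.
v=23: a=23^1·(≡19), b=23^0·(≡15) mod 23; (19|23)=-1, (15|23)=-1; (−1)^{1·0·11}·(-1)^0·(-1)^1 = -1.
v=7: a=7^5·(≡2), b=7^1·(≡5) mod 7; (2|7)=+1, (5|7)=-1; (−1)^{5·1·3}·(+1)^1·(-1)^5 = +1.
v=11: a=11^1·(≡3), b=11^-1·(≡3) mod 11; (3|11)=+1, (3|11)=+1; (−1)^{1·-1·5}·(+1)^-1·(+1)^1 = -1.
v=2: v_2(a)=10, v_2(b)=6; units ≡ 7, 5 (mod 8); ε·ε+αω+βω = 1·0+10·1+6·0 ≡ 0  ⇒  (a,b)_2 = +1.
v=17: a=17^4·(≡1), b=17^1·(≡8) mod 17; (1|17)=+1, (8|17)=+1; (−1)^{4·1·8}·(+1)^1·(+1)^4 = +1.
|Ram(-5313, 1309)| = 2, even; anisotropic at {11, 23}.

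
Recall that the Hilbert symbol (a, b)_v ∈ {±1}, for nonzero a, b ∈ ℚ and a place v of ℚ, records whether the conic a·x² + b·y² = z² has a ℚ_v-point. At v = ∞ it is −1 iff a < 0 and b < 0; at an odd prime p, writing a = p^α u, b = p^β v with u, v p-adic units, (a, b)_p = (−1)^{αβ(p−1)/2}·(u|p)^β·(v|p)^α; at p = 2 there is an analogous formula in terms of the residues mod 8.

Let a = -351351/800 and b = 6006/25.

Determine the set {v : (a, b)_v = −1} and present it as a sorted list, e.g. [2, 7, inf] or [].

[2, 7, 11, 13]

Mod squares: a ≡ -462, b ≡ 6006. Check v ∈ {∞, 2, 3, 5, 7, 11, 13}.
v=5: a=5^-2·(≡2), b=5^-2·(≡1) mod 5; (2|5)=-1, (1|5)=+1; (−1)^{-2·-2·2}·(-1)^-2·(+1)^-2 = +1.
v=3: a=3^3·(≡2), b=3^1·(≡1) mod 3; (2|3)=-1, (1|3)=+1; (−1)^{3·1·1}·(-1)^1·(+1)^3 = +1.
v=2: v_2(a)=-5, v_2(b)=1; units ≡ 1, 3 (mod 8); ε·ε+αω+βω = 0·1+-5·1+1·0 ≡ 1  ⇒  (a,b)_2 = -1.
v=∞: -462 < 0 and 6006 > 0  ⇒  (a,b)_∞ = +1.
v=11: a=11^1·(≡10), b=11^1·(≡6) mod 11; (10|11)=-1, (6|11)=-1; (−1)^{1·1·5}·(-1)^1·(-1)^1 = -1.
v=13: a=13^2·(≡2), b=13^1·(≡6) mod 13; (2|13)=-1, (6|13)=-1; (−1)^{2·1·6}·(-1)^1·(-1)^2 = -1.
v=7: a=7^1·(≡2), b=7^1·(≡1) mod 7; (2|7)=+1, (1|7)=+1; (−1)^{1·1·3}·(+1)^1·(+1)^1 = -1.
Ram(-462, 6006) = {2, 7, 11, 13}; no ℚ_2-point on the conic.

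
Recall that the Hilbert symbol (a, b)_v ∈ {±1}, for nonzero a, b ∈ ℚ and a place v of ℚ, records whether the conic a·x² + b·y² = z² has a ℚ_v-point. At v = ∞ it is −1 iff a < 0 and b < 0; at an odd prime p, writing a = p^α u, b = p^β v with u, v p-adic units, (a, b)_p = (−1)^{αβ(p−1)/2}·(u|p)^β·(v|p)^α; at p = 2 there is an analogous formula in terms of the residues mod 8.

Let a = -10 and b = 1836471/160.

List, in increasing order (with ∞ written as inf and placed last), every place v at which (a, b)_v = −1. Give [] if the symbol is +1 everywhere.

[2, 3]

Mod squares: a ≡ -10, b ≡ 390. Check v ∈ {∞, 2, 3, 5, 7, 13, 31}.
v=7: a=7^0·(≡4), b=7^2·(≡6) mod 7; (4|7)=+1, (6|7)=-1; (−1)^{0·2·3}·(+1)^2·(-1)^0 = +1.
v=2: v_2(a)=1, v_2(b)=-5; units ≡ 3, 3 (mod 8); ε·ε+αω+βω = 1·1+1·1+-5·1 ≡ 1  ⇒  (a,b)_2 = -1.
v=13: a=13^0·(≡3), b=13^1·(≡12) mod 13; (3|13)=+1, (12|13)=+1; (−1)^{0·1·6}·(+1)^1·(+1)^0 = +1.
v=∞: -10 < 0 and 390 > 0  ⇒  (a,b)_∞ = +1.
v=31: a=31^0·(≡21), b=31^2·(≡4) mod 31; (21|31)=-1, (4|31)=+1; (−1)^{0·2·15}·(-1)^2·(+1)^0 = +1.
v=5: a=5^1·(≡3), b=5^-1·(≡3) mod 5; (3|5)=-1, (3|5)=-1; (−1)^{1·-1·2}·(-1)^-1·(-1)^1 = +1.
v=3: a=3^0·(≡2), b=3^1·(≡1) mod 3; (2|3)=-1, (1|3)=+1; (−1)^{0·1·1}·(-1)^1·(+1)^0 = -1.
Ram(-10, 390) = {2, 3}; no ℚ_2-point on the conic.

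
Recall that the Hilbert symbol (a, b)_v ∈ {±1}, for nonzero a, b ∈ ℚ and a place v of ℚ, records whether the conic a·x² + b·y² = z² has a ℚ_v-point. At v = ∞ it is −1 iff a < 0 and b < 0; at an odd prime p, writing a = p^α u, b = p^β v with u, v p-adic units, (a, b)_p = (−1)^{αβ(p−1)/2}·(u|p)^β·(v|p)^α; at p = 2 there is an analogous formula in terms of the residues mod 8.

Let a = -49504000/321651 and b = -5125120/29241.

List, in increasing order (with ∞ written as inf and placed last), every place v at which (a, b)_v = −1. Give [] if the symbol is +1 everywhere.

[2, 5, 17, inf]

Mod squares: a ≡ -85085, b ≡ -5005. Check v ∈ {∞, 2, 3, 5, 7, 11, 13, 17, 19}.
v=7: a=7^1·(≡2), b=7^1·(≡6) mod 7; (2|7)=+1, (6|7)=-1; (−1)^{1·1·3}·(+1)^1·(-1)^1 = +1.
v=13: a=13^1·(≡5), b=13^1·(≡6) mod 13; (5|13)=-1, (6|13)=-1; (−1)^{1·1·6}·(-1)^1·(-1)^1 = +1.
v=3: a=3^-4·(≡1), b=3^-4·(≡2) mod 3; (1|3)=+1, (2|3)=-1; (−1)^{-4·-4·1}·(+1)^-4·(-1)^-4 = +1.
v=∞: -85085 < 0 and -5005 < 0  ⇒  (a,b)_∞ = -1.
v=19: a=19^-2·(≡16), b=19^-2·(≡7) mod 19; (16|19)=+1, (7|19)=+1; (−1)^{-2·-2·9}·(+1)^-2·(+1)^-2 = +1.
v=17: a=17^1·(≡6), b=17^0·(≡6) mod 17; (6|17)=-1, (6|17)=-1; (−1)^{1·0·8}·(-1)^0·(-1)^1 = -1.
v=5: a=5^3·(≡3), b=5^1·(≡1) mod 5; (3|5)=-1, (1|5)=+1; (−1)^{3·1·2}·(-1)^1·(+1)^3 = -1.
v=11: a=11^-1·(≡5), b=11^1·(≡6) mod 11; (5|11)=+1, (6|11)=-1; (−1)^{-1·1·5}·(+1)^1·(-1)^-1 = +1.
v=2: v_2(a)=8, v_2(b)=10; units ≡ 3, 3 (mod 8); ε·ε+αω+βω = 1·1+8·1+10·1 ≡ 1  ⇒  (a,b)_2 = -1.
Ram(-85085, -5005) = {2, 5, 17, ∞}; no ℚ_2-point on the conic.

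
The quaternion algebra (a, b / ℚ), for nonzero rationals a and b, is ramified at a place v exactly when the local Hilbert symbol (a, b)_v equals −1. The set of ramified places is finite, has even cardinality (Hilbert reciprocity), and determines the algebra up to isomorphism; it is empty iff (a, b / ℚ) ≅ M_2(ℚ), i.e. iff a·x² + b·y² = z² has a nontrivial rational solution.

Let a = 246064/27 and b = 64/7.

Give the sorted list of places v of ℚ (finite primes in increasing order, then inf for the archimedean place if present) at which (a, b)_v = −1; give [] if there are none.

(a, b) ≡ (273, 7) mod (ℚ^×)²; places V = {2, 3, 7, 13, ∞}.
(a,b)_7: α=1, u≡2; β=-1, v≡1 (mod 7); (2|7)=+1, (1|7)=+1; sign (−1)^1·+1^-1·+1^1 = -1.
(a,b)_13: α=3, u≡8; β=0, v≡11 (mod 13); (8|13)=-1, (11|13)=-1; sign (−1)^0·-1^0·-1^3 = -1.
(a,b)_3: α=-3, u≡1; β=0, v≡1 (mod 3); (1|3)=+1, (1|3)=+1; sign (−1)^0·+1^0·+1^-3 = +1.
(a,b)_∞: sgn(273)=+, sgn(7)=+, so +1.
(a,b)_2: α=4, β=6; u≡1, v≡7 (mod 8); ε(u)ε(v)=0·1, αω(v)=4·0, βω(u)=6·0; sum ≡ 0  ⇒  +1.
(273, 7 / ℚ) ramifies at {7, 13}: a division algebra.

[7, 13]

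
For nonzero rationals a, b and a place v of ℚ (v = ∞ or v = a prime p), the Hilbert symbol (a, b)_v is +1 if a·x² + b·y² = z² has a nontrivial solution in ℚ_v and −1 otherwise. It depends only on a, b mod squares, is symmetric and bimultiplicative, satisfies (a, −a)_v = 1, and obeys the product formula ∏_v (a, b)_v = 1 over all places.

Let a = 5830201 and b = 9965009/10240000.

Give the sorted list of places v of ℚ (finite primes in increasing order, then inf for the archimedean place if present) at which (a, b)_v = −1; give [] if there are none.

(a, b) ≡ (5830201, 41) mod (ℚ^×)²; places V = {2, 5, 13, 17, 23, 29, 31, 37, 41, ∞}.
(a,b)_41: α=0, u≡1; β=1, v≡31 (mod 41); (1|41)=+1, (31|41)=+1; sign (−1)^0·+1^1·+1^0 = +1.
(a,b)_37: α=1, u≡27; β=0, v≡10 (mod 37); (27|37)=+1, (10|37)=+1; sign (−1)^0·+1^0·+1^1 = +1.
(a,b)_∞: sgn(5830201)=+, sgn(41)=+, so +1.
(a,b)_13: α=1, u≡3; β=0, v≡7 (mod 13); (3|13)=+1, (7|13)=-1; sign (−1)^0·+1^0·-1^1 = -1.
(a,b)_23: α=1, u≡4; β=0, v≡16 (mod 23); (4|23)=+1, (16|23)=+1; sign (−1)^0·+1^0·+1^1 = +1.
(a,b)_29: α=0, u≡12; β=2, v≡8 (mod 29); (12|29)=-1, (8|29)=-1; sign (−1)^0·-1^2·-1^0 = +1.
(a,b)_31: α=1, u≡25; β=0, v≡5 (mod 31); (25|31)=+1, (5|31)=+1; sign (−1)^0·+1^0·+1^1 = +1.
(a,b)_17: α=1, u≡12; β=2, v≡12 (mod 17); (12|17)=-1, (12|17)=-1; sign (−1)^0·-1^2·-1^1 = -1.
(a,b)_5: α=0, u≡1; β=-4, v≡1 (mod 5); (1|5)=+1, (1|5)=+1; sign (−1)^0·+1^-4·+1^0 = +1.
(a,b)_2: α=0, β=-14; u≡1, v≡1 (mod 8); ε(u)ε(v)=0·0, αω(v)=0·0, βω(u)=-14·0; sum ≡ 0  ⇒  +1.
Ram(5830201, 41) = {13, 17}; no ℚ_13-point on the conic.

[13, 17]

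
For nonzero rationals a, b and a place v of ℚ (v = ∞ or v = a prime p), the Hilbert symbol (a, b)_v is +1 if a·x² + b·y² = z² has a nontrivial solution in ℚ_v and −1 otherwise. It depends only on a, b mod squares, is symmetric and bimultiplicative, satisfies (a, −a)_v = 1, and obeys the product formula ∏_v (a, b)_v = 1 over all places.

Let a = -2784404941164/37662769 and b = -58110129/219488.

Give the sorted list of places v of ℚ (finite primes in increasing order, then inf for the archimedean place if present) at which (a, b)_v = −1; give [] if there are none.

(a, b) ≡ (-11, -38) mod (ℚ^×)²; places V = {2, 3, 7, 11, 17, 19, ∞}.
(a,b)_11: α=7, u≡6; β=4, v≡7 (mod 11); (6|11)=-1, (7|11)=-1; sign (−1)^0·-1^4·-1^7 = -1.
(a,b)_3: α=6, u≡1; β=4, v≡1 (mod 3); (1|3)=+1, (1|3)=+1; sign (−1)^0·+1^4·+1^6 = +1.
(a,b)_17: α=-2, u≡14; β=0, v≡2 (mod 17); (14|17)=-1, (2|17)=+1; sign (−1)^0·-1^0·+1^-2 = +1.
(a,b)_19: α=-4, u≡8; β=-3, v≡9 (mod 19); (8|19)=-1, (9|19)=+1; sign (−1)^0·-1^-3·+1^-4 = -1.
(a,b)_7: α=2, u≡3; β=2, v≡4 (mod 7); (3|7)=-1, (4|7)=+1; sign (−1)^0·-1^2·+1^2 = +1.
(a,b)_∞: sgn(-11)=−, sgn(-38)=−, so -1.
(a,b)_2: α=2, β=-5; u≡5, v≡5 (mod 8); ε(u)ε(v)=0·0, αω(v)=2·1, βω(u)=-5·1; sum ≡ 1  ⇒  -1.
(-11, -38 / ℚ) ramifies at {2, 11, 19, ∞}: a division algebra.

[2, 11, 19, inf]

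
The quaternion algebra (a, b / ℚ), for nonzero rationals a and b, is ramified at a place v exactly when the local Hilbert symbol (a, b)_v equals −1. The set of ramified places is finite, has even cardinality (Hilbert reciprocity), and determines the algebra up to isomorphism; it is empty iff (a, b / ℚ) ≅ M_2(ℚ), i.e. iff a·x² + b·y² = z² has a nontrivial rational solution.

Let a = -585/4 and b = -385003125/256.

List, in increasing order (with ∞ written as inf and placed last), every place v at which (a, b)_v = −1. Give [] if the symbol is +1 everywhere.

(a, b) ≡ (-65, -5) mod (ℚ^×)²; places V = {2, 3, 5, 13, ∞}.
(a,b)_∞: sgn(-65)=−, sgn(-5)=−, so -1.
(a,b)_3: α=2, u≡1; β=6, v≡1 (mod 3); (1|3)=+1, (1|3)=+1; sign (−1)^0·+1^6·+1^2 = +1.
(a,b)_2: α=-2, β=-8; u≡7, v≡3 (mod 8); ε(u)ε(v)=1·1, αω(v)=-2·1, βω(u)=-8·0; sum ≡ 1  ⇒  -1.
(a,b)_13: α=1, u≡5; β=2, v≡11 (mod 13); (5|13)=-1, (11|13)=-1; sign (−1)^0·-1^2·-1^1 = -1.
(a,b)_5: α=1, u≡2; β=5, v≡4 (mod 5); (2|5)=-1, (4|5)=+1; sign (−1)^0·-1^5·+1^1 = -1.
(-65, -5 / ℚ) ramifies at {2, 5, 13, ∞}: a division algebra.

[2, 5, 13, inf]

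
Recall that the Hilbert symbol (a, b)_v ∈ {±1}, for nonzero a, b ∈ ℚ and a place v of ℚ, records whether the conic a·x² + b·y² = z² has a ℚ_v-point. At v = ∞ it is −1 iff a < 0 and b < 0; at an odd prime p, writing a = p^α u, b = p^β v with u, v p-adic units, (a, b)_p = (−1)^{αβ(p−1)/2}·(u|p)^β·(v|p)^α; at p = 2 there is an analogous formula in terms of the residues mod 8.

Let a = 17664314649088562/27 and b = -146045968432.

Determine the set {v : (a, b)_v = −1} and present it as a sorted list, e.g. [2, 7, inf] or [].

(a, b) ≡ (2886, -1147) mod (ℚ^×)²; places V = {2, 3, 7, 13, 31, 37, ∞}.
(a,b)_∞: sgn(2886)=+, sgn(-1147)=−, so +1.
(a,b)_3: α=-3, u≡2; β=0, v≡2 (mod 3); (2|3)=-1, (2|3)=-1; sign (−1)^0·-1^0·-1^-3 = -1.
(a,b)_13: α=3, u≡4; β=2, v≡12 (mod 13); (4|13)=+1, (12|13)=+1; sign (−1)^0·+1^2·+1^3 = +1.
(a,b)_31: α=4, u≡17; β=3, v≡19 (mod 31); (17|31)=-1, (19|31)=+1; sign (−1)^0·-1^3·+1^4 = -1.
(a,b)_7: α=6, u≡2; β=2, v≡4 (mod 7); (2|7)=+1, (4|7)=+1; sign (−1)^0·+1^2·+1^6 = +1.
(a,b)_2: α=1, β=4; u≡3, v≡5 (mod 8); ε(u)ε(v)=1·0, αω(v)=1·1, βω(u)=4·1; sum ≡ 1  ⇒  -1.
(a,b)_37: α=1, u≡16; β=1, v≡6 (mod 37); (16|37)=+1, (6|37)=-1; sign (−1)^0·+1^1·-1^1 = -1.
|Ram(2886, -1147)| = 4, even; anisotropic at {2, 3, 31, 37}.

[2, 3, 31, 37]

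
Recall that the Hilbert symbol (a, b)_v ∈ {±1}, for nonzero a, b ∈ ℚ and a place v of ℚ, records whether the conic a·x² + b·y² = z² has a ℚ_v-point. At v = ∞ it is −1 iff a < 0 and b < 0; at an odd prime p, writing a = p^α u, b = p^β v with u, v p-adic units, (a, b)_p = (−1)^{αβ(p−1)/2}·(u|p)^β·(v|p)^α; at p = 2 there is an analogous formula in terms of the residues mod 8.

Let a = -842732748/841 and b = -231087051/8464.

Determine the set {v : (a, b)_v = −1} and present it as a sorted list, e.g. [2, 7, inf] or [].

(a, b) ≡ (-289003, -899) mod (ℚ^×)²; places V = {2, 3, 11, 13, 23, 29, 31, 43, 47, ∞}.
(a,b)_43: α=1, u≡33; β=0, v≡9 (mod 43); (33|43)=-1, (9|43)=+1; sign (−1)^0·-1^0·+1^1 = +1.
(a,b)_11: α=1, u≡10; β=0, v≡5 (mod 11); (10|11)=-1, (5|11)=+1; sign (−1)^0·-1^0·+1^1 = +1.
(a,b)_2: α=2, β=-4; u≡5, v≡5 (mod 8); ε(u)ε(v)=0·0, αω(v)=2·1, βω(u)=-4·1; sum ≡ 0  ⇒  +1.
(a,b)_31: α=0, u≡5; β=1, v≡25 (mod 31); (5|31)=+1, (25|31)=+1; sign (−1)^0·+1^1·+1^0 = +1.
(a,b)_∞: sgn(-289003)=−, sgn(-899)=−, so -1.
(a,b)_13: α=1, u≡1; β=4, v≡8 (mod 13); (1|13)=+1, (8|13)=-1; sign (−1)^0·+1^4·-1^1 = -1.
(a,b)_47: α=1, u≡25; β=0, v≡38 (mod 47); (25|47)=+1, (38|47)=-1; sign (−1)^0·+1^0·-1^1 = -1.
(a,b)_3: α=6, u≡2; β=2, v≡1 (mod 3); (2|3)=-1, (1|3)=+1; sign (−1)^0·-1^2·+1^6 = +1.
(a,b)_23: α=0, u≡19; β=-2, v≡20 (mod 23); (19|23)=-1, (20|23)=-1; sign (−1)^0·-1^-2·-1^0 = +1.
(a,b)_29: α=-2, u≡2; β=1, v≡11 (mod 29); (2|29)=-1, (11|29)=-1; sign (−1)^0·-1^1·-1^-2 = -1.
Ram(-289003, -899) = {13, 29, 47, ∞}; no ℚ_13-point on the conic.

[13, 29, 47, inf]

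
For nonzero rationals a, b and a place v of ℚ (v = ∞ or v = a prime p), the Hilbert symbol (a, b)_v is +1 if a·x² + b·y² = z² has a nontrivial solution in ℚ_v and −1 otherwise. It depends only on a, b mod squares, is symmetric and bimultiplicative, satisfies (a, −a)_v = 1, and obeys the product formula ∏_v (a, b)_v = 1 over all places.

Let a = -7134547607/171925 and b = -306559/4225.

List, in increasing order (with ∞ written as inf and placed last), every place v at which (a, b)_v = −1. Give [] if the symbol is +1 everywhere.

Mod squares: a ≡ -70499, b ≡ -319. Check v ∈ {∞, 2, 5, 11, 13, 17, 23, 29, 31, 37}.
v=13: a=13^-1·(≡2), b=13^-2·(≡6) mod 13; (2|13)=-1, (6|13)=-1; (−1)^{-1·-2·6}·(-1)^-2·(-1)^-1 = -1.
v=11: a=11^1·(≡3), b=11^1·(≡5) mod 11; (3|11)=+1, (5|11)=+1; (−1)^{1·1·5}·(+1)^1·(+1)^1 = -1.
v=2: v_2(a)=0, v_2(b)=0; units ≡ 5, 1 (mod 8); ε·ε+αω+βω = 0·0+0·0+0·1 ≡ 0  ⇒  (a,b)_2 = +1.
v=17: a=17^1·(≡13), b=17^0·(≡4) mod 17; (13|17)=+1, (4|17)=+1; (−1)^{1·0·8}·(+1)^0·(+1)^1 = +1.
v=29: a=29^1·(≡5), b=29^1·(≡21) mod 29; (5|29)=+1, (21|29)=-1; (−1)^{1·1·14}·(+1)^1·(-1)^1 = -1.
v=5: a=5^-2·(≡4), b=5^-2·(≡4) mod 5; (4|5)=+1, (4|5)=+1; (−1)^{-2·-2·2}·(+1)^-2·(+1)^-2 = +1.
v=23: a=23^-2·(≡15), b=23^0·(≡12) mod 23; (15|23)=-1, (12|23)=+1; (−1)^{-2·0·11}·(-1)^0·(+1)^-2 = +1.
v=∞: -70499 < 0 and -319 < 0  ⇒  (a,b)_∞ = -1.
v=31: a=31^2·(≡21), b=31^2·(≡30) mod 31; (21|31)=-1, (30|31)=-1; (−1)^{2·2·15}·(-1)^2·(-1)^2 = +1.
v=37: a=37^2·(≡17), b=37^0·(≡35) mod 37; (17|37)=-1, (35|37)=-1; (−1)^{2·0·18}·(-1)^0·(-1)^2 = +1.
(-70499, -319 / ℚ) ramifies at {11, 13, 29, ∞}: a division algebra.

[11, 13, 29, inf]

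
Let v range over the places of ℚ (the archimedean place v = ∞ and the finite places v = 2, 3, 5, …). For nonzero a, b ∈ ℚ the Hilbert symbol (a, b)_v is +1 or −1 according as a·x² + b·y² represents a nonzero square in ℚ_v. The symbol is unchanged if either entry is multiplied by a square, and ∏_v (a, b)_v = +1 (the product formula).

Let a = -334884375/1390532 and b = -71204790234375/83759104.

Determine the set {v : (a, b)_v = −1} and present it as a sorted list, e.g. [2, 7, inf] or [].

(a, b) ≡ (-255, -7) mod (ℚ^×)²; places V = {2, 3, 5, 7, 11, 13, 17, ∞}.
(a,b)_17: α=-1, u≡4; β=0, v≡6 (mod 17); (4|17)=+1, (6|17)=-1; sign (−1)^0·+1^0·-1^-1 = -1.
(a,b)_11: α=-2, u≡4; β=-2, v≡1 (mod 11); (4|11)=+1, (1|11)=+1; sign (−1)^0·+1^-2·+1^-2 = +1.
(a,b)_2: α=-2, β=-12; u≡1, v≡1 (mod 8); ε(u)ε(v)=0·0, αω(v)=-2·0, βω(u)=-12·0; sum ≡ 0  ⇒  +1.
(a,b)_5: α=5, u≡1; β=8, v≡3 (mod 5); (1|5)=+1, (3|5)=-1; sign (−1)^0·+1^8·-1^5 = -1.
(a,b)_∞: sgn(-255)=−, sgn(-7)=−, so -1.
(a,b)_13: α=-2, u≡7; β=-2, v≡2 (mod 13); (7|13)=-1, (2|13)=-1; sign (−1)^0·-1^-2·-1^-2 = +1.
(a,b)_7: α=2, u≡4; β=3, v≡5 (mod 7); (4|7)=+1, (5|7)=-1; sign (−1)^0·+1^3·-1^2 = +1.
(a,b)_3: α=7, u≡2; β=12, v≡2 (mod 3); (2|3)=-1, (2|3)=-1; sign (−1)^0·-1^12·-1^7 = -1.
(-255, -7 / ℚ) ramifies at {3, 5, 17, ∞}: a division algebra.

[3, 5, 17, inf]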